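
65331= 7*9333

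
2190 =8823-6633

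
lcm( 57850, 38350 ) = 3413150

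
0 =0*3910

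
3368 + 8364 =11732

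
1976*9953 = 19667128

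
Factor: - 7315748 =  - 2^2 * 11^1*23^1*7229^1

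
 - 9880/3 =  - 3294 + 2/3=- 3293.33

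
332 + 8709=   9041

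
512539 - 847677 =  - 335138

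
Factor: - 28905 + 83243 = 54338=2^1*101^1*269^1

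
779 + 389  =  1168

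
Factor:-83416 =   -  2^3 * 10427^1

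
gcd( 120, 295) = 5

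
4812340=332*14495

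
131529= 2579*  51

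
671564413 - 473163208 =198401205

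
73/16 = 73/16= 4.56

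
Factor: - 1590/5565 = -2^1*7^( - 1 ) =- 2/7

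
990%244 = 14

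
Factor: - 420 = -2^2 * 3^1*5^1*7^1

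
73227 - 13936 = 59291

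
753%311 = 131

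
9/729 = 1/81  =  0.01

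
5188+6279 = 11467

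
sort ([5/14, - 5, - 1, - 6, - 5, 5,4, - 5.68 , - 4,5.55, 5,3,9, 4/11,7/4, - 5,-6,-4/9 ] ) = [ - 6, - 6, - 5.68, - 5,  -  5,-5 ,  -  4,-1 ,-4/9,  5/14,4/11 , 7/4,3, 4,5, 5,5.55,9] 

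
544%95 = 69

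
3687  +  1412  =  5099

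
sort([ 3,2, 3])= [ 2  ,  3, 3]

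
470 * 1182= 555540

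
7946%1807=718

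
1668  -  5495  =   - 3827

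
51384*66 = 3391344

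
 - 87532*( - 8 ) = 700256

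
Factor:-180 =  - 2^2 * 3^2*5^1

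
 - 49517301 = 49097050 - 98614351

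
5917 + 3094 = 9011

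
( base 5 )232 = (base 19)3a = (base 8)103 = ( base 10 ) 67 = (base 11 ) 61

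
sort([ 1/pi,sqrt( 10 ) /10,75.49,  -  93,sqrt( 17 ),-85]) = [ - 93, -85,sqrt(10)/10,1/pi,sqrt( 17),75.49 ]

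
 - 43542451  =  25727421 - 69269872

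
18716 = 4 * 4679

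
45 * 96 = 4320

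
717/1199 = 717/1199 = 0.60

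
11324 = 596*19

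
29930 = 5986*5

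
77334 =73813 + 3521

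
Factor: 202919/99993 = 3^( - 1)*131^1*1549^1*33331^(-1) 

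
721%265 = 191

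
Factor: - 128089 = - 13^1*59^1*167^1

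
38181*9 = 343629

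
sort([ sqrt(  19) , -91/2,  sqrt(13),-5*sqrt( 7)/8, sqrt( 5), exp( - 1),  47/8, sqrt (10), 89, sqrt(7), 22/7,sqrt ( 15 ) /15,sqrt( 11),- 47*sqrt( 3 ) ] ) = [ - 47*sqrt( 3), - 91/2, - 5*sqrt( 7)/8,sqrt( 15)/15, exp( - 1 ),sqrt( 5)  ,  sqrt( 7 ), 22/7,sqrt( 10 ) , sqrt( 11 ),sqrt( 13),sqrt( 19) , 47/8,  89]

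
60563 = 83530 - 22967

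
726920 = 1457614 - 730694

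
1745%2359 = 1745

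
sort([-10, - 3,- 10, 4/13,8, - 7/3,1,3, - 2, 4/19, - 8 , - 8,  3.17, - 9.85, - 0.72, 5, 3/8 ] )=[ - 10,-10, - 9.85,  -  8, - 8, - 3, - 7/3, - 2, - 0.72,4/19, 4/13,3/8, 1, 3, 3.17,  5, 8]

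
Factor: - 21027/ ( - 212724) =7009/70908 = 2^(  -  2 )*  3^ ( - 1)*19^( -1)*43^1*163^1*311^ ( - 1)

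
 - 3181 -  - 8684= 5503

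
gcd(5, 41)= 1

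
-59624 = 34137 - 93761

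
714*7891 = 5634174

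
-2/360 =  - 1 + 179/180 = - 0.01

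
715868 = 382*1874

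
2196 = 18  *122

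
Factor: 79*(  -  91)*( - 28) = 201292 = 2^2*7^2*13^1*79^1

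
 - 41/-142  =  41/142 = 0.29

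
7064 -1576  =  5488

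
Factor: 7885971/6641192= 2^ (-3 )*3^3*31^ (  -  1 )*61^( - 1 )*73^1*439^(-1 )*4001^1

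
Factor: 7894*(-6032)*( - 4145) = 2^5*5^1*13^1*29^1*829^1*3947^1 = 197370840160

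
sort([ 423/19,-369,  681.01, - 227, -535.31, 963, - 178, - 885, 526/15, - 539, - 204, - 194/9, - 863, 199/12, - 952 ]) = [ - 952,-885, - 863,- 539, - 535.31, - 369 , - 227 , - 204, - 178, - 194/9, 199/12, 423/19, 526/15,681.01, 963]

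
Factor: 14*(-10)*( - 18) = 2520 =2^3*3^2*5^1*7^1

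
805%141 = 100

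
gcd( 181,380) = 1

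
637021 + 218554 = 855575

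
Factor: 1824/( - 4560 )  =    -  2/5 = - 2^1*5^ ( - 1 ) 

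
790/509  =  1 + 281/509 = 1.55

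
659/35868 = 659/35868 = 0.02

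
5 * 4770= 23850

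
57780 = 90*642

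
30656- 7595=23061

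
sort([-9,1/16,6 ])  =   [- 9 , 1/16 , 6]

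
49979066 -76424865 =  - 26445799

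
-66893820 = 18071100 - 84964920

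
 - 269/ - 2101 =269/2101= 0.13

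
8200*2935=24067000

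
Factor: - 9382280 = - 2^3*5^1 *163^1 *1439^1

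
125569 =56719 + 68850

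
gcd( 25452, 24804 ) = 36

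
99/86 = 99/86=1.15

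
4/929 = 4/929 = 0.00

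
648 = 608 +40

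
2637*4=10548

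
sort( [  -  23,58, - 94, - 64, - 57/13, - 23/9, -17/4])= [-94, - 64, - 23, - 57/13, - 17/4, - 23/9,58]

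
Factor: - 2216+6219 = 4003^1  =  4003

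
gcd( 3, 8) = 1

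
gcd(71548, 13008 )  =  4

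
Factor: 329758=2^1*11^1*13^1*1153^1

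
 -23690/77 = - 308 + 26/77 =-307.66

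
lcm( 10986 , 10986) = 10986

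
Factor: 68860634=2^1*34430317^1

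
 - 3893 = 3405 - 7298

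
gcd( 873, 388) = 97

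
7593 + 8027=15620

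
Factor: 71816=2^3*47^1*191^1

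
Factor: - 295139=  - 13^1*73^1*311^1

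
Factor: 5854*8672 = 2^6*271^1 * 2927^1 = 50765888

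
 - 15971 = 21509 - 37480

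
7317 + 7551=14868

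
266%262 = 4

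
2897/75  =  2897/75= 38.63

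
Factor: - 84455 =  - 5^1*7^1 *19^1*127^1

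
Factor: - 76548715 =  - 5^1*23^1*331^1*2011^1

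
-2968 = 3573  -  6541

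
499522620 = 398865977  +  100656643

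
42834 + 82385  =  125219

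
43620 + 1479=45099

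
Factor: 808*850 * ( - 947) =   -  2^4*5^2 * 17^1*101^1*947^1 = - 650399600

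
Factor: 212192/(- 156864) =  - 2^( - 1 ) * 3^ ( -1)*43^( - 1)*349^1= -349/258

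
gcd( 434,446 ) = 2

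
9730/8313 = 1 + 1417/8313 = 1.17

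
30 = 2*15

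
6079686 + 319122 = 6398808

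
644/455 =92/65=1.42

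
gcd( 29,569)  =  1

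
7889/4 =1972 + 1/4  =  1972.25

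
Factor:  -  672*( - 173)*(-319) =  - 37085664 = - 2^5*3^1*7^1*  11^1*29^1*173^1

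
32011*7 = 224077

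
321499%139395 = 42709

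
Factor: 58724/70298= 29362/35149 = 2^1*53^1*277^1*35149^( - 1)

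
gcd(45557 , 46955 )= 1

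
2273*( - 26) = -59098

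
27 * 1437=38799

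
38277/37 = 1034 + 19/37 = 1034.51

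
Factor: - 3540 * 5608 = -19852320  =  - 2^5 * 3^1*5^1*59^1*701^1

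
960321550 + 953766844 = 1914088394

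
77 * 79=6083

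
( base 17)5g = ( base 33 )32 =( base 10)101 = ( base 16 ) 65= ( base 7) 203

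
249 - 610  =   - 361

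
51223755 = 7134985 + 44088770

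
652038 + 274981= 927019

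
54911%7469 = 2628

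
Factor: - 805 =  - 5^1*7^1*23^1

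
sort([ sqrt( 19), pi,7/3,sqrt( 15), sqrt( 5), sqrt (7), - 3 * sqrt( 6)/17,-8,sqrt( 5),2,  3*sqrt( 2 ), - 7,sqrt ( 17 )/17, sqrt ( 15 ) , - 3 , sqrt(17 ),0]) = [ - 8 , - 7, - 3, - 3 * sqrt( 6 ) /17,  0,  sqrt(17 ) /17,2, sqrt( 5 ), sqrt( 5), 7/3,sqrt( 7 ),pi, sqrt( 15 ) , sqrt(15 )  ,  sqrt(17 ),  3*sqrt( 2 ) , sqrt ( 19 ) ] 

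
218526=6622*33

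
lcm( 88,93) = 8184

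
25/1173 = 25/1173 = 0.02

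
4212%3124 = 1088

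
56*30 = 1680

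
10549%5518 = 5031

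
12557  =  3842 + 8715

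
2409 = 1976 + 433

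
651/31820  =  651/31820 = 0.02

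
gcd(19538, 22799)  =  1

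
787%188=35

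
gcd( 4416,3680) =736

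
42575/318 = 133 + 281/318 = 133.88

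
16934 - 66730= -49796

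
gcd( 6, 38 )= 2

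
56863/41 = 56863/41= 1386.90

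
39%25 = 14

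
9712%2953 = 853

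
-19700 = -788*25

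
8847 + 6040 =14887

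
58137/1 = 58137 = 58137.00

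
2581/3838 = 2581/3838  =  0.67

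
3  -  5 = -2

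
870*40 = 34800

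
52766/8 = 6595 + 3/4 = 6595.75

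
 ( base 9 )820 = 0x29A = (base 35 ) j1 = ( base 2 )1010011010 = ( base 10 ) 666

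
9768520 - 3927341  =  5841179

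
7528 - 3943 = 3585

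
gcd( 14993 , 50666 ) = 517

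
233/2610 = 233/2610 = 0.09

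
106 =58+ 48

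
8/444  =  2/111 = 0.02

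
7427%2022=1361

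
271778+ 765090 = 1036868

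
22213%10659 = 895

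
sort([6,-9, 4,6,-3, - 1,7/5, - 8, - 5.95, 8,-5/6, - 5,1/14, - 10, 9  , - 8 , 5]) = [ - 10,-9, - 8,- 8, - 5.95, - 5, - 3, - 1, - 5/6, 1/14, 7/5,4,5,6,6, 8, 9 ] 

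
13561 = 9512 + 4049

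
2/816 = 1/408= 0.00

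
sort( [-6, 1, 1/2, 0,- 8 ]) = [ -8, - 6, 0,1/2, 1]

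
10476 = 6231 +4245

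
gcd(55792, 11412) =1268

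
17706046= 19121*926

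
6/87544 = 3/43772 = 0.00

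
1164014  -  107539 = 1056475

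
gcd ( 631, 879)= 1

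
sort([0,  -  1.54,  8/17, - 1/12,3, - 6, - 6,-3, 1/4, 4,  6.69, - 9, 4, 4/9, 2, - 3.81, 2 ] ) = [ - 9, - 6, - 6 , - 3.81, - 3,  -  1.54, - 1/12, 0, 1/4, 4/9,  8/17,  2, 2,3, 4, 4 , 6.69 ] 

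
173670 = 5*34734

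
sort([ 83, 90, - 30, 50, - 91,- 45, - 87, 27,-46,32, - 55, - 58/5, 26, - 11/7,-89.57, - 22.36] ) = [ - 91, - 89.57, - 87, - 55,-46, - 45, - 30, - 22.36, - 58/5,-11/7 , 26,27, 32 , 50, 83,90 ] 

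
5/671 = 5/671 = 0.01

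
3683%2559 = 1124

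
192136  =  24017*8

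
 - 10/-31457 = 10/31457 = 0.00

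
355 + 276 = 631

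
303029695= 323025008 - 19995313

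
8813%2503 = 1304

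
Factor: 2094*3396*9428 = 2^5*3^2*283^1*349^1*2357^1 =67044619872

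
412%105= 97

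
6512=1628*4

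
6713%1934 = 911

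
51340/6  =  8556 + 2/3  =  8556.67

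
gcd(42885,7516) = 1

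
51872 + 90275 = 142147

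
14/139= 14/139 = 0.10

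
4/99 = 4/99   =  0.04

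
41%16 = 9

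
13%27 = 13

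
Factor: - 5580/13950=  - 2^1*5^( - 1) = - 2/5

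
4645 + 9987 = 14632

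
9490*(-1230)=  - 11672700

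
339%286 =53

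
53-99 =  - 46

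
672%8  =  0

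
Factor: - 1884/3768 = - 1/2 = - 2^(-1 )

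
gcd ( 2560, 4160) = 320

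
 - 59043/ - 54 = 1093 + 7/18 = 1093.39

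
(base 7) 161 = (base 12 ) 78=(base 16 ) 5c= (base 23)40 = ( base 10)92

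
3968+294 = 4262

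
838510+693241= 1531751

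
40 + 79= 119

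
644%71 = 5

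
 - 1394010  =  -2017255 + 623245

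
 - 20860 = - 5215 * 4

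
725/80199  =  725/80199 = 0.01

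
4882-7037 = -2155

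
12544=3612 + 8932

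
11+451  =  462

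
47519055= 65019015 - 17499960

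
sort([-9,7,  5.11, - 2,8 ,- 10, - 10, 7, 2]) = [-10, - 10, - 9,-2,2,5.11, 7,7, 8 ]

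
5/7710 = 1/1542 = 0.00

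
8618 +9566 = 18184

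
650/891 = 650/891 = 0.73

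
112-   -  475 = 587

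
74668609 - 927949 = 73740660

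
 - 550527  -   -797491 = 246964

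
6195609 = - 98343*( - 63 )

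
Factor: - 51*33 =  - 1683 = - 3^2*11^1*17^1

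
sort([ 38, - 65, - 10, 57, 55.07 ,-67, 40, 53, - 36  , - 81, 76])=[ - 81,-67, - 65,  -  36, - 10,38, 40, 53,  55.07,57, 76 ] 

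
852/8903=852/8903= 0.10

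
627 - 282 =345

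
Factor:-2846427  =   - 3^1 * 653^1*1453^1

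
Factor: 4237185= 3^1*5^1*163^1*1733^1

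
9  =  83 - 74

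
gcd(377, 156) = 13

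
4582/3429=1 + 1153/3429 = 1.34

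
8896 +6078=14974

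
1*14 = 14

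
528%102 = 18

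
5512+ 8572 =14084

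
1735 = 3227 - 1492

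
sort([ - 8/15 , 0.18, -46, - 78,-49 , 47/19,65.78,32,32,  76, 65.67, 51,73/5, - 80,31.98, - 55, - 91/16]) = [ - 80, - 78, - 55,-49, - 46, - 91/16, - 8/15,0.18,47/19,73/5,31.98,32,  32,51, 65.67,65.78,76] 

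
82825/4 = 82825/4  =  20706.25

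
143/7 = 20 + 3/7=20.43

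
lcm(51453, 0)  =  0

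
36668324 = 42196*869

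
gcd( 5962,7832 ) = 22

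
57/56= 1  +  1/56 = 1.02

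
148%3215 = 148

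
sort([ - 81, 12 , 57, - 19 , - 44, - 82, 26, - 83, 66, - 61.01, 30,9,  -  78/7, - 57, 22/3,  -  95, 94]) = [ - 95, - 83,  -  82, - 81, - 61.01, - 57, - 44,-19, - 78/7, 22/3,9,12 , 26, 30, 57, 66,94]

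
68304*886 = 60517344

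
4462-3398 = 1064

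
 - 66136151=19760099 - 85896250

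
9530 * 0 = 0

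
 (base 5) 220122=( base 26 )B3N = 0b1110101110001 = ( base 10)7537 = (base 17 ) 1916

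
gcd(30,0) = 30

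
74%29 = 16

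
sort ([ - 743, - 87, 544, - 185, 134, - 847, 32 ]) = [-847,-743,-185, - 87,32,  134  ,  544]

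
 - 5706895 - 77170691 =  - 82877586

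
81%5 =1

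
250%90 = 70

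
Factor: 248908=2^2*11^1*5657^1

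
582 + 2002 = 2584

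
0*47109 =0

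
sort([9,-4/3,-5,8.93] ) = [  -  5,  -  4/3,8.93, 9 ] 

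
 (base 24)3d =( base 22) 3j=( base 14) 61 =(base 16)55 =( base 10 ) 85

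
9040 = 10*904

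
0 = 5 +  - 5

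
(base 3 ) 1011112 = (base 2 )1101010011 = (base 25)191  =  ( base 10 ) 851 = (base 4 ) 31103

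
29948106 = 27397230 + 2550876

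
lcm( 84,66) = 924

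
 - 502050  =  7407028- 7909078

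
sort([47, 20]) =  [20,47]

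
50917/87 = 50917/87 =585.25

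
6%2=0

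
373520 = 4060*92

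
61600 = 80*770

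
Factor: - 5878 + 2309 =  - 43^1*83^1 = -3569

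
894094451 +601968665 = 1496063116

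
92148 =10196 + 81952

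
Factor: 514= 2^1 * 257^1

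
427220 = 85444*5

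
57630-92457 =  - 34827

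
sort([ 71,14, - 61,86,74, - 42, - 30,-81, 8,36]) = [ - 81,-61, - 42, - 30, 8,14,36,71, 74,86] 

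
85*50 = 4250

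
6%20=6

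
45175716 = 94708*477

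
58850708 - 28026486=30824222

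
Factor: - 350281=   -  350281^1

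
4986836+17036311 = 22023147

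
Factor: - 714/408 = -2^(  -  2)*7^1 = - 7/4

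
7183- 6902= 281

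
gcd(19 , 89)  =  1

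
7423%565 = 78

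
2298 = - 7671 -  - 9969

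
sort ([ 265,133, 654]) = [133, 265,654 ]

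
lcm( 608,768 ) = 14592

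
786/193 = 786/193=4.07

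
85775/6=14295 + 5/6 =14295.83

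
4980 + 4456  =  9436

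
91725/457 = 91725/457  =  200.71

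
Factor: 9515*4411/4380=8394133/876 = 2^( - 2)*3^(-1 )*11^2*73^( - 1) * 173^1 * 401^1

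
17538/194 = 90 + 39/97 = 90.40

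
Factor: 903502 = 2^1*211^1*2141^1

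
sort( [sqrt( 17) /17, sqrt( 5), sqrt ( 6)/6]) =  [sqrt( 17 )/17, sqrt(6)/6,  sqrt( 5)] 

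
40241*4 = 160964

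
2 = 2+0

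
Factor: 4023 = 3^3*149^1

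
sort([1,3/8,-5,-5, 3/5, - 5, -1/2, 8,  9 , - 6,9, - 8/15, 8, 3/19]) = [ -6,-5, - 5,-5,  -  8/15,-1/2, 3/19, 3/8 , 3/5,  1, 8,  8,9,9 ] 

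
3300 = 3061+239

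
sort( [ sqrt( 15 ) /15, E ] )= [ sqrt(15 ) /15, E ]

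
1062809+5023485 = 6086294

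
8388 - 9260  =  -872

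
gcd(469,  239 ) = 1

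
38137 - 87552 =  - 49415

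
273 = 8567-8294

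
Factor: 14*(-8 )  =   - 2^4 * 7^1 = - 112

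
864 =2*432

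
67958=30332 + 37626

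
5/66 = 5/66 = 0.08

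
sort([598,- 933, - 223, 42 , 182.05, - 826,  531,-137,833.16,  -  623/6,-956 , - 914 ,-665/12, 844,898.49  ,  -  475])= [ - 956, - 933, - 914,- 826, - 475, - 223, - 137,-623/6,-665/12,42,  182.05, 531, 598, 833.16,  844, 898.49]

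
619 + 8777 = 9396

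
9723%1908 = 183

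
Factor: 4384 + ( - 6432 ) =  - 2^11 =-  2048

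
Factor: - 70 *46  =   - 3220 = - 2^2 * 5^1*7^1 * 23^1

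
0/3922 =0= 0.00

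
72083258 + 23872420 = 95955678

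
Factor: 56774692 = 2^2 * 13^1*29^1*37649^1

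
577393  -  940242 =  - 362849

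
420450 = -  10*( - 42045 )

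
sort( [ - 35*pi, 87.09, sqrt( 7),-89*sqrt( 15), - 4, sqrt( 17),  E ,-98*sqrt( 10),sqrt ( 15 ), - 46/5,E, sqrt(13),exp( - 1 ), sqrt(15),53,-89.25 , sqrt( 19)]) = [- 89*sqrt (15 ),- 98*sqrt(10) ,-35 * pi,-89.25, - 46/5,-4,exp(-1 ), sqrt( 7 ),E,E,sqrt( 13), sqrt( 15),sqrt(15),sqrt ( 17),  sqrt(19), 53,87.09 ] 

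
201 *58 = 11658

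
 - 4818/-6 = 803 + 0/1 = 803.00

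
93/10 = 9 + 3/10 = 9.30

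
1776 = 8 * 222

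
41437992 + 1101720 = 42539712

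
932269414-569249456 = 363019958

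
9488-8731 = 757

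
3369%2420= 949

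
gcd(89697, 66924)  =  3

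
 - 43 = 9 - 52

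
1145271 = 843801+301470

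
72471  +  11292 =83763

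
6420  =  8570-2150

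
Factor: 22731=3^1*7577^1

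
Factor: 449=449^1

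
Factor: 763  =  7^1*109^1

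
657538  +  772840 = 1430378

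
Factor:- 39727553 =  - 71^1*89^1* 6287^1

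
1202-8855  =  - 7653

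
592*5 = 2960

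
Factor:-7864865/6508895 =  - 1572973/1301779 = - 167^1*9419^1 * 1301779^( - 1)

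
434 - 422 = 12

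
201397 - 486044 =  - 284647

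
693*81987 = 56816991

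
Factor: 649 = 11^1*59^1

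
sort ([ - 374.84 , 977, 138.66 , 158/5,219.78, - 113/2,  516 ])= [ - 374.84, - 113/2,158/5,  138.66,219.78,516,977]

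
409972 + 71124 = 481096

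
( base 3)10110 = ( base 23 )41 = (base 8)135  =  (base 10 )93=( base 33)2R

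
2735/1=2735 = 2735.00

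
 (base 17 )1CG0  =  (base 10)8653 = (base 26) CKL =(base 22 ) HJ7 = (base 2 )10000111001101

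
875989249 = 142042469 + 733946780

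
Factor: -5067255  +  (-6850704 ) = - 11917959 = - 3^1*19^1 * 37^1* 5651^1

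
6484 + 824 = 7308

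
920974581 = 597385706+323588875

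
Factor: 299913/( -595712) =-2^( - 8)*3^1 *13^( - 1 )*179^( - 1 )*99971^1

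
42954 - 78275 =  - 35321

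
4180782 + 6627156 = 10807938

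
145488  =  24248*6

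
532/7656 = 133/1914 = 0.07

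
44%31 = 13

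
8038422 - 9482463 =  - 1444041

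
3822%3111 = 711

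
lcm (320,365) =23360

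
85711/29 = 85711/29 = 2955.55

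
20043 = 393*51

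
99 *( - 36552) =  -3618648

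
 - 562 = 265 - 827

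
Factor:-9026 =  - 2^1 * 4513^1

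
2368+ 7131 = 9499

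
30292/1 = 30292 = 30292.00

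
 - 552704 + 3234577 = 2681873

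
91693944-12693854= 79000090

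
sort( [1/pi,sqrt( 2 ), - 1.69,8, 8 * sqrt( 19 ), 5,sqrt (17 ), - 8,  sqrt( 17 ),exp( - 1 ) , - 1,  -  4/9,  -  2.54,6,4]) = [ - 8, - 2.54, - 1.69, - 1, - 4/9,1/pi,exp( - 1 ),sqrt(2),4,sqrt( 17 ), sqrt( 17 ), 5,6, 8, 8*sqrt(19 ) ] 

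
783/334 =783/334 = 2.34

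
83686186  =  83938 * 997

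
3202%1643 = 1559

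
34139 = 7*4877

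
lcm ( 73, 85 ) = 6205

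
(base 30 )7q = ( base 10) 236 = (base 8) 354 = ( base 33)75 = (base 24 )9k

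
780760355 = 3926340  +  776834015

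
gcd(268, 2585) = 1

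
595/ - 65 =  - 10 + 11/13 = - 9.15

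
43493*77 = 3348961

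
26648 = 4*6662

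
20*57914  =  1158280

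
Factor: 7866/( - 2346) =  - 3^1*17^( - 1 )* 19^1=- 57/17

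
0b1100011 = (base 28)3F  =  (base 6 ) 243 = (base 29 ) 3c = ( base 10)99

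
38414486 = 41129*934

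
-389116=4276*( - 91 ) 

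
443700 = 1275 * 348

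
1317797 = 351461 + 966336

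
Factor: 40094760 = 2^3*3^1 * 5^1 * 47^1*7109^1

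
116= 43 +73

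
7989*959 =7661451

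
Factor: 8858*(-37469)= - 331900402 =- 2^1*43^1*89^1 * 103^1 * 421^1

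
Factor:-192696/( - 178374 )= 148/137 = 2^2*37^1 * 137^(-1 )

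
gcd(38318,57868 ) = 782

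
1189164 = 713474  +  475690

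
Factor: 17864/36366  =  28/57= 2^2*3^( - 1 ) * 7^1*19^( - 1)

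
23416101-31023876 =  - 7607775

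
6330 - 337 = 5993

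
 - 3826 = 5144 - 8970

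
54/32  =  1  +  11/16 = 1.69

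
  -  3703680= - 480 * 7716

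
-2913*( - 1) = 2913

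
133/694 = 133/694=0.19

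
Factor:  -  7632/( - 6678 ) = 2^3*7^( - 1 )=8/7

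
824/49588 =206/12397=0.02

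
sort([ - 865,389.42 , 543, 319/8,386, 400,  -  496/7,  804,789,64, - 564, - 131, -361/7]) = [ - 865, - 564,  -  131, - 496/7, - 361/7,319/8,64,386,389.42,400 , 543 , 789,804]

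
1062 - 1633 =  - 571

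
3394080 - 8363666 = - 4969586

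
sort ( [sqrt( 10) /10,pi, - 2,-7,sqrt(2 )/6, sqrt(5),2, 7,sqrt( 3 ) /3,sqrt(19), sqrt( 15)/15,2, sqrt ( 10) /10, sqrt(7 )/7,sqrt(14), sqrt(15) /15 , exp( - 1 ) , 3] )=[ - 7, - 2, sqrt( 2 ) /6, sqrt ( 15) /15,  sqrt(15)/15,sqrt( 10) /10,sqrt(10)/10, exp( - 1),sqrt(7)/7,sqrt(3)/3,2,2, sqrt(5), 3,pi,sqrt(14),sqrt(19),7]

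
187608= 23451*8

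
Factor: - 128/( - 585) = 2^7*3^( - 2)*5^ (  -  1)*13^(- 1)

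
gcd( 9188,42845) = 1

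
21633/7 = 3090  +  3/7 = 3090.43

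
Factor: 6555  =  3^1*5^1*19^1*23^1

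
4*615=2460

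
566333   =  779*727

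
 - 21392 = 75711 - 97103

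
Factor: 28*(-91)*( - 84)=214032=2^4*3^1*7^3* 13^1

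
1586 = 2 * 793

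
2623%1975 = 648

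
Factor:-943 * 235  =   - 221605 = -5^1*23^1*41^1*47^1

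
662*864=571968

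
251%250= 1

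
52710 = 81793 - 29083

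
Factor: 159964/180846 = 2^1*3^( - 3 ) * 7^1 *17^( - 1)*29^1 = 406/459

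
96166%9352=2646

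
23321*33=769593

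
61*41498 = 2531378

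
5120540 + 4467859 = 9588399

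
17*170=2890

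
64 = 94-30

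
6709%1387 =1161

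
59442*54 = 3209868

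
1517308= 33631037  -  32113729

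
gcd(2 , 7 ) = 1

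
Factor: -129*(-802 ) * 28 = 2896824 = 2^3*3^1 * 7^1* 43^1 *401^1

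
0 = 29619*0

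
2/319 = 2/319 = 0.01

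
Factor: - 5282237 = - 467^1*11311^1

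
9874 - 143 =9731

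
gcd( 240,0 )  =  240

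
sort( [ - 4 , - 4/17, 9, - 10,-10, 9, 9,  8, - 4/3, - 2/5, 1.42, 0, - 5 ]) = [ - 10, - 10, - 5, - 4, - 4/3, - 2/5, - 4/17 , 0, 1.42  ,  8,9, 9, 9] 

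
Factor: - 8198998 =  - 2^1*17^1*151^1*1597^1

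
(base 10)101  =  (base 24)45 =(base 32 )35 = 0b1100101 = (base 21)4h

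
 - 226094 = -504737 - - 278643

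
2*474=948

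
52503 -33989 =18514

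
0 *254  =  0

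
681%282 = 117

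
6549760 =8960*731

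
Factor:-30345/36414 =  - 5/6 = - 2^( - 1 )*3^( - 1)* 5^1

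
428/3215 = 428/3215  =  0.13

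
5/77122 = 5/77122 = 0.00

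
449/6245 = 449/6245 =0.07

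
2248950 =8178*275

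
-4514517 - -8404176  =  3889659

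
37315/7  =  5330 + 5/7 = 5330.71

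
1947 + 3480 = 5427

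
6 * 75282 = 451692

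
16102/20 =8051/10 = 805.10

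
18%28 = 18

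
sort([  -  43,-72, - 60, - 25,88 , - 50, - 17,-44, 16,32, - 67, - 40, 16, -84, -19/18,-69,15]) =[ - 84,-72, - 69, - 67, - 60,-50, - 44, - 43, - 40,-25, - 17 ,-19/18, 15,16,  16,32, 88]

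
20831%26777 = 20831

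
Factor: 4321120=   2^5*5^1 * 113^1*239^1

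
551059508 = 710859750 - 159800242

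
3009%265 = 94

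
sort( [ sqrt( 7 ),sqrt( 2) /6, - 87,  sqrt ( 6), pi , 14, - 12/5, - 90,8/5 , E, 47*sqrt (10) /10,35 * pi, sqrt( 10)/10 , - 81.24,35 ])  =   [ - 90 , - 87, - 81.24 , - 12/5 , sqrt(2 ) /6,sqrt ( 10)/10,8/5,sqrt(6), sqrt( 7), E, pi, 14,47*sqrt( 10 ) /10,  35,  35*pi ] 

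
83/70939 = 83/70939=0.00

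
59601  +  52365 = 111966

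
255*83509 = 21294795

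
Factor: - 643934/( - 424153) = 794/523 = 2^1*397^1*523^(  -  1 ) 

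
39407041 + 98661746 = 138068787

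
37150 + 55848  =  92998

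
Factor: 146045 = 5^1 *29209^1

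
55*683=37565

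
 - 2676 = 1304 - 3980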